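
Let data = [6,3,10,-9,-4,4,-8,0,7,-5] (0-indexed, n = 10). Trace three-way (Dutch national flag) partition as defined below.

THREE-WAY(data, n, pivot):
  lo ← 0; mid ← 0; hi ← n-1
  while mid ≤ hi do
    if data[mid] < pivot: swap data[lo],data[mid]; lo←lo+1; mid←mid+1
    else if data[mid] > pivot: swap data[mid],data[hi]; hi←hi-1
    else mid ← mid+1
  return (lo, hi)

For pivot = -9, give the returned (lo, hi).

lo=0 mid=0 hi=9
6>-9: swap(0,9), hi=8 ⇒ [-5,3,10,-9,-4,4,-8,0,7,6]
-5>-9: swap(0,8), hi=7 ⇒ [7,3,10,-9,-4,4,-8,0,-5,6]
7>-9: swap(0,7), hi=6 ⇒ [0,3,10,-9,-4,4,-8,7,-5,6]
0>-9: swap(0,6), hi=5 ⇒ [-8,3,10,-9,-4,4,0,7,-5,6]
-8>-9: swap(0,5), hi=4 ⇒ [4,3,10,-9,-4,-8,0,7,-5,6]
4>-9: swap(0,4), hi=3 ⇒ [-4,3,10,-9,4,-8,0,7,-5,6]
-4>-9: swap(0,3), hi=2 ⇒ [-9,3,10,-4,4,-8,0,7,-5,6]
-9=-9: mid=1
3>-9: swap(1,2), hi=1 ⇒ [-9,10,3,-4,4,-8,0,7,-5,6]
10>-9: swap(1,1), hi=0 ⇒ [-9,10,3,-4,4,-8,0,7,-5,6]
done. lo=0 hi=0; data=[-9,10,3,-4,4,-8,0,7,-5,6]

(0, 0)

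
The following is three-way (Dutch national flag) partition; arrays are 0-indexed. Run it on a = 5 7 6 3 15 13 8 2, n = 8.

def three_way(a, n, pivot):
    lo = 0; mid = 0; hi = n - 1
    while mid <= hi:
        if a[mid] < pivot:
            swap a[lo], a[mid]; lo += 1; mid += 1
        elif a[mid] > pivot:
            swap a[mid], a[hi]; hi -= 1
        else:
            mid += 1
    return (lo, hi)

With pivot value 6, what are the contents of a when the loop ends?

lo=0 mid=0 hi=7
5<6: swap(0,0), lo=1 mid=1 ⇒ 5 7 6 3 15 13 8 2
7>6: swap(1,7), hi=6 ⇒ 5 2 6 3 15 13 8 7
2<6: swap(1,1), lo=2 mid=2 ⇒ 5 2 6 3 15 13 8 7
6=6: mid=3
3<6: swap(2,3), lo=3 mid=4 ⇒ 5 2 3 6 15 13 8 7
15>6: swap(4,6), hi=5 ⇒ 5 2 3 6 8 13 15 7
8>6: swap(4,5), hi=4 ⇒ 5 2 3 6 13 8 15 7
13>6: swap(4,4), hi=3 ⇒ 5 2 3 6 13 8 15 7
done. lo=3 hi=3; a=5 2 3 6 13 8 15 7

5 2 3 6 13 8 15 7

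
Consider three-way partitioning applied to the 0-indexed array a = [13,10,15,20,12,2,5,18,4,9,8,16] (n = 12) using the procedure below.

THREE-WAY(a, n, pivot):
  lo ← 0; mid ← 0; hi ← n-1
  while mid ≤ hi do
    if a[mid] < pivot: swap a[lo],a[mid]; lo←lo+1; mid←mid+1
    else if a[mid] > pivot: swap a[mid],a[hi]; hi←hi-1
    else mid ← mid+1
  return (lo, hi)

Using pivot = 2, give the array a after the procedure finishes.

pivot = 2; lo=0, mid=0, hi=11
a[mid]=13>2: swap a[0],a[11]; hi=10 → [16,10,15,20,12,2,5,18,4,9,8,13]
a[mid]=16>2: swap a[0],a[10]; hi=9 → [8,10,15,20,12,2,5,18,4,9,16,13]
a[mid]=8>2: swap a[0],a[9]; hi=8 → [9,10,15,20,12,2,5,18,4,8,16,13]
a[mid]=9>2: swap a[0],a[8]; hi=7 → [4,10,15,20,12,2,5,18,9,8,16,13]
a[mid]=4>2: swap a[0],a[7]; hi=6 → [18,10,15,20,12,2,5,4,9,8,16,13]
a[mid]=18>2: swap a[0],a[6]; hi=5 → [5,10,15,20,12,2,18,4,9,8,16,13]
a[mid]=5>2: swap a[0],a[5]; hi=4 → [2,10,15,20,12,5,18,4,9,8,16,13]
a[mid]=2=2: mid=1
a[mid]=10>2: swap a[1],a[4]; hi=3 → [2,12,15,20,10,5,18,4,9,8,16,13]
a[mid]=12>2: swap a[1],a[3]; hi=2 → [2,20,15,12,10,5,18,4,9,8,16,13]
a[mid]=20>2: swap a[1],a[2]; hi=1 → [2,15,20,12,10,5,18,4,9,8,16,13]
a[mid]=15>2: swap a[1],a[1]; hi=0 → [2,15,20,12,10,5,18,4,9,8,16,13]
end: lo=0, hi=0; a = [2,15,20,12,10,5,18,4,9,8,16,13]

[2,15,20,12,10,5,18,4,9,8,16,13]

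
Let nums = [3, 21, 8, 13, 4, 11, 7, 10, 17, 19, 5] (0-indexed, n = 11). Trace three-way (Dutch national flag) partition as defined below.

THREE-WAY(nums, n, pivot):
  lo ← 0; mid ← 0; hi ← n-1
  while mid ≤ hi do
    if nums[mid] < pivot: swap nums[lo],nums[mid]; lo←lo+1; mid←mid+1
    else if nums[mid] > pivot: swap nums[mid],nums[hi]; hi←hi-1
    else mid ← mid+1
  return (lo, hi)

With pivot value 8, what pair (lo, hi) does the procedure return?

(4, 4)

pivot = 8; lo=0, mid=0, hi=10
nums[mid]=3<8: swap nums[0],nums[0]; lo=1,mid=1 → [3, 21, 8, 13, 4, 11, 7, 10, 17, 19, 5]
nums[mid]=21>8: swap nums[1],nums[10]; hi=9 → [3, 5, 8, 13, 4, 11, 7, 10, 17, 19, 21]
nums[mid]=5<8: swap nums[1],nums[1]; lo=2,mid=2 → [3, 5, 8, 13, 4, 11, 7, 10, 17, 19, 21]
nums[mid]=8=8: mid=3
nums[mid]=13>8: swap nums[3],nums[9]; hi=8 → [3, 5, 8, 19, 4, 11, 7, 10, 17, 13, 21]
nums[mid]=19>8: swap nums[3],nums[8]; hi=7 → [3, 5, 8, 17, 4, 11, 7, 10, 19, 13, 21]
nums[mid]=17>8: swap nums[3],nums[7]; hi=6 → [3, 5, 8, 10, 4, 11, 7, 17, 19, 13, 21]
nums[mid]=10>8: swap nums[3],nums[6]; hi=5 → [3, 5, 8, 7, 4, 11, 10, 17, 19, 13, 21]
nums[mid]=7<8: swap nums[2],nums[3]; lo=3,mid=4 → [3, 5, 7, 8, 4, 11, 10, 17, 19, 13, 21]
nums[mid]=4<8: swap nums[3],nums[4]; lo=4,mid=5 → [3, 5, 7, 4, 8, 11, 10, 17, 19, 13, 21]
nums[mid]=11>8: swap nums[5],nums[5]; hi=4 → [3, 5, 7, 4, 8, 11, 10, 17, 19, 13, 21]
end: lo=4, hi=4; nums = [3, 5, 7, 4, 8, 11, 10, 17, 19, 13, 21]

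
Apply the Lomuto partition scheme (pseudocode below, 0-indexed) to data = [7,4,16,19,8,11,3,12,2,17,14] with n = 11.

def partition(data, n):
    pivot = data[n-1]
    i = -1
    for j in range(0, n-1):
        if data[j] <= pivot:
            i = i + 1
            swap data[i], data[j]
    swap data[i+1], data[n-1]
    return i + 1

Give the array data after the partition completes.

pivot = data[10] = 14; i = -1
j=0: data[0]=7 ≤ 14 → i=0, swap data[0],data[0] (no change) → [7,4,16,19,8,11,3,12,2,17,14]
j=1: data[1]=4 ≤ 14 → i=1, swap data[1],data[1] (no change) → [7,4,16,19,8,11,3,12,2,17,14]
j=2: data[2]=16 > 14 → no swap
j=3: data[3]=19 > 14 → no swap
j=4: data[4]=8 ≤ 14 → i=2, swap data[2],data[4] → [7,4,8,19,16,11,3,12,2,17,14]
j=5: data[5]=11 ≤ 14 → i=3, swap data[3],data[5] → [7,4,8,11,16,19,3,12,2,17,14]
j=6: data[6]=3 ≤ 14 → i=4, swap data[4],data[6] → [7,4,8,11,3,19,16,12,2,17,14]
j=7: data[7]=12 ≤ 14 → i=5, swap data[5],data[7] → [7,4,8,11,3,12,16,19,2,17,14]
j=8: data[8]=2 ≤ 14 → i=6, swap data[6],data[8] → [7,4,8,11,3,12,2,19,16,17,14]
j=9: data[9]=17 > 14 → no swap
final swap data[7],data[10] → [7,4,8,11,3,12,2,14,16,17,19]; return 7

[7,4,8,11,3,12,2,14,16,17,19]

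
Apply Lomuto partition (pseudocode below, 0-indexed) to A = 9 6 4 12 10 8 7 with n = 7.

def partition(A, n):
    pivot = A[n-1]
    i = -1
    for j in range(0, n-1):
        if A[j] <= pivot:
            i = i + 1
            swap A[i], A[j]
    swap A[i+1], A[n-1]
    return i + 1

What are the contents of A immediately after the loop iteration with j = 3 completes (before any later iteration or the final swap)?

6 4 9 12 10 8 7

pivot = A[6] = 7; i = -1
j=0: A[0]=9 > 7 → no swap
j=1: A[1]=6 ≤ 7 → i=0, swap A[0],A[1] → 6 9 4 12 10 8 7
j=2: A[2]=4 ≤ 7 → i=1, swap A[1],A[2] → 6 4 9 12 10 8 7
j=3: A[3]=12 > 7 → no swap
(after j=3) A = 6 4 9 12 10 8 7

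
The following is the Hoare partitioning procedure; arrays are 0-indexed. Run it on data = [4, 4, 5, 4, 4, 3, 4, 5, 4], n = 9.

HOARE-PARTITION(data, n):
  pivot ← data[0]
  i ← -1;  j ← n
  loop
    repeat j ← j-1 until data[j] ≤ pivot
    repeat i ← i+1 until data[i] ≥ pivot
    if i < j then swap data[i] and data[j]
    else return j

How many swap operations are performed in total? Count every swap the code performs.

4

pivot = data[0] = 4; i = -1, j = 9
j→8 (data[8]=4≤4), i→0 (data[0]=4≥4); i<j, swap → [4, 4, 5, 4, 4, 3, 4, 5, 4]
j→6 (data[6]=4≤4), i→1 (data[1]=4≥4); i<j, swap → [4, 4, 5, 4, 4, 3, 4, 5, 4]
j→5 (data[5]=3≤4), i→2 (data[2]=5≥4); i<j, swap → [4, 4, 3, 4, 4, 5, 4, 5, 4]
j→4 (data[4]=4≤4), i→3 (data[3]=4≥4); i<j, swap → [4, 4, 3, 4, 4, 5, 4, 5, 4]
j→3, i→4; i≥j, return j=3. data = [4, 4, 3, 4, 4, 5, 4, 5, 4]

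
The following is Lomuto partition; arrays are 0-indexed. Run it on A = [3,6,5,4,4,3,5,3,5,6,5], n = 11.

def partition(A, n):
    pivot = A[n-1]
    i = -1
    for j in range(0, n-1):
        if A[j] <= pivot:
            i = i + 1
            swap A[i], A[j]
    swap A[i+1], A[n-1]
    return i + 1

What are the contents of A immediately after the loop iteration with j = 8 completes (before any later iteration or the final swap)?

pivot = A[10] = 5; i = -1
j=0: A[0]=3 ≤ 5 → i=0, swap A[0],A[0] (no change) → [3,6,5,4,4,3,5,3,5,6,5]
j=1: A[1]=6 > 5 → no swap
j=2: A[2]=5 ≤ 5 → i=1, swap A[1],A[2] → [3,5,6,4,4,3,5,3,5,6,5]
j=3: A[3]=4 ≤ 5 → i=2, swap A[2],A[3] → [3,5,4,6,4,3,5,3,5,6,5]
j=4: A[4]=4 ≤ 5 → i=3, swap A[3],A[4] → [3,5,4,4,6,3,5,3,5,6,5]
j=5: A[5]=3 ≤ 5 → i=4, swap A[4],A[5] → [3,5,4,4,3,6,5,3,5,6,5]
j=6: A[6]=5 ≤ 5 → i=5, swap A[5],A[6] → [3,5,4,4,3,5,6,3,5,6,5]
j=7: A[7]=3 ≤ 5 → i=6, swap A[6],A[7] → [3,5,4,4,3,5,3,6,5,6,5]
j=8: A[8]=5 ≤ 5 → i=7, swap A[7],A[8] → [3,5,4,4,3,5,3,5,6,6,5]
(after j=8) A = [3,5,4,4,3,5,3,5,6,6,5]

[3,5,4,4,3,5,3,5,6,6,5]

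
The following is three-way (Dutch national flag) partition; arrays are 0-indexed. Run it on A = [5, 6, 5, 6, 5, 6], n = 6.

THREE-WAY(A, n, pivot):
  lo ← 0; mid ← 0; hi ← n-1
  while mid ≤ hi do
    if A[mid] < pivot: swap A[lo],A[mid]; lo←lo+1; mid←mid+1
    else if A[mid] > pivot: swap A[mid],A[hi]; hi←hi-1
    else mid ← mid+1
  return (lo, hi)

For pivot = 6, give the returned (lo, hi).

pivot = 6; lo=0, mid=0, hi=5
A[mid]=5<6: swap A[0],A[0]; lo=1,mid=1 → [5, 6, 5, 6, 5, 6]
A[mid]=6=6: mid=2
A[mid]=5<6: swap A[1],A[2]; lo=2,mid=3 → [5, 5, 6, 6, 5, 6]
A[mid]=6=6: mid=4
A[mid]=5<6: swap A[2],A[4]; lo=3,mid=5 → [5, 5, 5, 6, 6, 6]
A[mid]=6=6: mid=6
end: lo=3, hi=5; A = [5, 5, 5, 6, 6, 6]

(3, 5)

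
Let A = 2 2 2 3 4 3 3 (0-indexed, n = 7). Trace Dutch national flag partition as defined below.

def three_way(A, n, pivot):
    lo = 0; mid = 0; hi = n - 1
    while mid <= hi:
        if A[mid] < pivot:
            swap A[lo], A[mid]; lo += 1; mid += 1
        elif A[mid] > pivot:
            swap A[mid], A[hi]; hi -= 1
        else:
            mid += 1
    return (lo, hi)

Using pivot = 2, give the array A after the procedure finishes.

2 2 2 4 3 3 3

pivot = 2; lo=0, mid=0, hi=6
A[mid]=2=2: mid=1
A[mid]=2=2: mid=2
A[mid]=2=2: mid=3
A[mid]=3>2: swap A[3],A[6]; hi=5 → 2 2 2 3 4 3 3
A[mid]=3>2: swap A[3],A[5]; hi=4 → 2 2 2 3 4 3 3
A[mid]=3>2: swap A[3],A[4]; hi=3 → 2 2 2 4 3 3 3
A[mid]=4>2: swap A[3],A[3]; hi=2 → 2 2 2 4 3 3 3
end: lo=0, hi=2; A = 2 2 2 4 3 3 3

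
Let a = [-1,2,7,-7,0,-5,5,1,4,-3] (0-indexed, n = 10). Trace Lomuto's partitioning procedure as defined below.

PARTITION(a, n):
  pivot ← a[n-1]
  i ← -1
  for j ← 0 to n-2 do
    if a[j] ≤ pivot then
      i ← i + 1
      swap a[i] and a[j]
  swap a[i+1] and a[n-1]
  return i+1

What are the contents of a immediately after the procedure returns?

[-7,-5,-3,-1,0,2,5,1,4,7]

pivot = a[9] = -3; i = -1
j=0: a[0]=-1 > -3 → no swap
j=1: a[1]=2 > -3 → no swap
j=2: a[2]=7 > -3 → no swap
j=3: a[3]=-7 ≤ -3 → i=0, swap a[0],a[3] → [-7,2,7,-1,0,-5,5,1,4,-3]
j=4: a[4]=0 > -3 → no swap
j=5: a[5]=-5 ≤ -3 → i=1, swap a[1],a[5] → [-7,-5,7,-1,0,2,5,1,4,-3]
j=6: a[6]=5 > -3 → no swap
j=7: a[7]=1 > -3 → no swap
j=8: a[8]=4 > -3 → no swap
final swap a[2],a[9] → [-7,-5,-3,-1,0,2,5,1,4,7]; return 2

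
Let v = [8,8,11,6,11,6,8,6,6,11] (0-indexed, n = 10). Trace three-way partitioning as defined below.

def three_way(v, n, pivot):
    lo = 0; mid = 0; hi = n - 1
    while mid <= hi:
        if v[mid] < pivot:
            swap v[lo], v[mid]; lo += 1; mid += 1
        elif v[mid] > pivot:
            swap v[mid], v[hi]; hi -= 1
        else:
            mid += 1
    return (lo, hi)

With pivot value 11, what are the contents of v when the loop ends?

pivot = 11; lo=0, mid=0, hi=9
v[mid]=8<11: swap v[0],v[0]; lo=1,mid=1 → [8,8,11,6,11,6,8,6,6,11]
v[mid]=8<11: swap v[1],v[1]; lo=2,mid=2 → [8,8,11,6,11,6,8,6,6,11]
v[mid]=11=11: mid=3
v[mid]=6<11: swap v[2],v[3]; lo=3,mid=4 → [8,8,6,11,11,6,8,6,6,11]
v[mid]=11=11: mid=5
v[mid]=6<11: swap v[3],v[5]; lo=4,mid=6 → [8,8,6,6,11,11,8,6,6,11]
v[mid]=8<11: swap v[4],v[6]; lo=5,mid=7 → [8,8,6,6,8,11,11,6,6,11]
v[mid]=6<11: swap v[5],v[7]; lo=6,mid=8 → [8,8,6,6,8,6,11,11,6,11]
v[mid]=6<11: swap v[6],v[8]; lo=7,mid=9 → [8,8,6,6,8,6,6,11,11,11]
v[mid]=11=11: mid=10
end: lo=7, hi=9; v = [8,8,6,6,8,6,6,11,11,11]

[8,8,6,6,8,6,6,11,11,11]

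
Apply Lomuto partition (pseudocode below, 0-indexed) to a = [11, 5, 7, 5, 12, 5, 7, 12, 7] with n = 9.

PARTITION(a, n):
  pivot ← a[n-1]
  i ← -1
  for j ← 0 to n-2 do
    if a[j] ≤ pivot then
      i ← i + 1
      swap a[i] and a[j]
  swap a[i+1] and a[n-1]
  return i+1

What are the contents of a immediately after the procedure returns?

[5, 7, 5, 5, 7, 7, 12, 12, 11]

pivot = a[8] = 7; i = -1
j=0: a[0]=11 > 7 → no swap
j=1: a[1]=5 ≤ 7 → i=0, swap a[0],a[1] → [5, 11, 7, 5, 12, 5, 7, 12, 7]
j=2: a[2]=7 ≤ 7 → i=1, swap a[1],a[2] → [5, 7, 11, 5, 12, 5, 7, 12, 7]
j=3: a[3]=5 ≤ 7 → i=2, swap a[2],a[3] → [5, 7, 5, 11, 12, 5, 7, 12, 7]
j=4: a[4]=12 > 7 → no swap
j=5: a[5]=5 ≤ 7 → i=3, swap a[3],a[5] → [5, 7, 5, 5, 12, 11, 7, 12, 7]
j=6: a[6]=7 ≤ 7 → i=4, swap a[4],a[6] → [5, 7, 5, 5, 7, 11, 12, 12, 7]
j=7: a[7]=12 > 7 → no swap
final swap a[5],a[8] → [5, 7, 5, 5, 7, 7, 12, 12, 11]; return 5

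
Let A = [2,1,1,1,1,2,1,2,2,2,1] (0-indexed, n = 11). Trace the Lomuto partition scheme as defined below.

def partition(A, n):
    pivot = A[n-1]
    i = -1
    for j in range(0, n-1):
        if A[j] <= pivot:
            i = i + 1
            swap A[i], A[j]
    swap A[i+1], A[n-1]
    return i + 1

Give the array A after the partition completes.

[1,1,1,1,1,1,2,2,2,2,2]

pivot = A[10] = 1; i = -1
j=0: A[0]=2 > 1 → no swap
j=1: A[1]=1 ≤ 1 → i=0, swap A[0],A[1] → [1,2,1,1,1,2,1,2,2,2,1]
j=2: A[2]=1 ≤ 1 → i=1, swap A[1],A[2] → [1,1,2,1,1,2,1,2,2,2,1]
j=3: A[3]=1 ≤ 1 → i=2, swap A[2],A[3] → [1,1,1,2,1,2,1,2,2,2,1]
j=4: A[4]=1 ≤ 1 → i=3, swap A[3],A[4] → [1,1,1,1,2,2,1,2,2,2,1]
j=5: A[5]=2 > 1 → no swap
j=6: A[6]=1 ≤ 1 → i=4, swap A[4],A[6] → [1,1,1,1,1,2,2,2,2,2,1]
j=7: A[7]=2 > 1 → no swap
j=8: A[8]=2 > 1 → no swap
j=9: A[9]=2 > 1 → no swap
final swap A[5],A[10] → [1,1,1,1,1,1,2,2,2,2,2]; return 5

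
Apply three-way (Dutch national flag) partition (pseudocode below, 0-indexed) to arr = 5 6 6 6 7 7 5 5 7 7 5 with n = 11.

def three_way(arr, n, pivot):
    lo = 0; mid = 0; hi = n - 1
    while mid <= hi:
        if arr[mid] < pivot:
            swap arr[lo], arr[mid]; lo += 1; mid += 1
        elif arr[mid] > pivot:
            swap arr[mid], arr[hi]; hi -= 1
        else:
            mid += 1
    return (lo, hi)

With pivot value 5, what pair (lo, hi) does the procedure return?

(0, 3)

lo=0 mid=0 hi=10
5=5: mid=1
6>5: swap(1,10), hi=9 ⇒ 5 5 6 6 7 7 5 5 7 7 6
5=5: mid=2
6>5: swap(2,9), hi=8 ⇒ 5 5 7 6 7 7 5 5 7 6 6
7>5: swap(2,8), hi=7 ⇒ 5 5 7 6 7 7 5 5 7 6 6
7>5: swap(2,7), hi=6 ⇒ 5 5 5 6 7 7 5 7 7 6 6
5=5: mid=3
6>5: swap(3,6), hi=5 ⇒ 5 5 5 5 7 7 6 7 7 6 6
5=5: mid=4
7>5: swap(4,5), hi=4 ⇒ 5 5 5 5 7 7 6 7 7 6 6
7>5: swap(4,4), hi=3 ⇒ 5 5 5 5 7 7 6 7 7 6 6
done. lo=0 hi=3; arr=5 5 5 5 7 7 6 7 7 6 6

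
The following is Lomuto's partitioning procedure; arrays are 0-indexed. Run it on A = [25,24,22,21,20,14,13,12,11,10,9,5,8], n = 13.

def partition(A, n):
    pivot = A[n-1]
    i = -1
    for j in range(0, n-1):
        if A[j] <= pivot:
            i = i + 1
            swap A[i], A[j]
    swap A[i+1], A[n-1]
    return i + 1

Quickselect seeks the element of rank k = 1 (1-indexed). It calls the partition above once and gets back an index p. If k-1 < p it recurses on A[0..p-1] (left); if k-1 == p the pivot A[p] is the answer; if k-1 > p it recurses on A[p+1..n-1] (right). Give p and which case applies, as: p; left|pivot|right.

1; left

pivot = A[12] = 8; i = -1
j=0: A[0]=25 > 8 → no swap
j=1: A[1]=24 > 8 → no swap
j=2: A[2]=22 > 8 → no swap
j=3: A[3]=21 > 8 → no swap
j=4: A[4]=20 > 8 → no swap
j=5: A[5]=14 > 8 → no swap
j=6: A[6]=13 > 8 → no swap
j=7: A[7]=12 > 8 → no swap
j=8: A[8]=11 > 8 → no swap
j=9: A[9]=10 > 8 → no swap
j=10: A[10]=9 > 8 → no swap
j=11: A[11]=5 ≤ 8 → i=0, swap A[0],A[11] → [5,24,22,21,20,14,13,12,11,10,9,25,8]
final swap A[1],A[12] → [5,8,22,21,20,14,13,12,11,10,9,25,24]; return 1
p = 1; k-1 = 0 < 1 ⇒ left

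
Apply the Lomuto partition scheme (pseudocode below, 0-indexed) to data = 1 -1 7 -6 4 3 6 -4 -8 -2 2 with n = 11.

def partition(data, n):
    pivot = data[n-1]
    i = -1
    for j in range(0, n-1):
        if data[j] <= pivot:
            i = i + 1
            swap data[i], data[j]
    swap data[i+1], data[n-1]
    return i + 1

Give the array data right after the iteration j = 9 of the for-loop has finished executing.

pivot=2, i=-1
j=0: 1≤2, i=0, swap(0,0) ⇒ 1 -1 7 -6 4 3 6 -4 -8 -2 2
j=1: -1≤2, i=1, swap(1,1) ⇒ 1 -1 7 -6 4 3 6 -4 -8 -2 2
j=2: 7>2, skip
j=3: -6≤2, i=2, swap(2,3) ⇒ 1 -1 -6 7 4 3 6 -4 -8 -2 2
j=4: 4>2, skip
j=5: 3>2, skip
j=6: 6>2, skip
j=7: -4≤2, i=3, swap(3,7) ⇒ 1 -1 -6 -4 4 3 6 7 -8 -2 2
j=8: -8≤2, i=4, swap(4,8) ⇒ 1 -1 -6 -4 -8 3 6 7 4 -2 2
j=9: -2≤2, i=5, swap(5,9) ⇒ 1 -1 -6 -4 -8 -2 6 7 4 3 2
(after j=9) data = 1 -1 -6 -4 -8 -2 6 7 4 3 2

1 -1 -6 -4 -8 -2 6 7 4 3 2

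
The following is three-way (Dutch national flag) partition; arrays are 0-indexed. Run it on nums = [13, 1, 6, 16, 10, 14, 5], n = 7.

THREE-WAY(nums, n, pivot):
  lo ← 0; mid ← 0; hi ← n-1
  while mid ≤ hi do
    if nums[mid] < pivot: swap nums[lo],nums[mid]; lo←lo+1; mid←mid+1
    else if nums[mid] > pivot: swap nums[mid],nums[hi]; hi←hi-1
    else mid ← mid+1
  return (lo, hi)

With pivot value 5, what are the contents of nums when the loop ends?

lo=0 mid=0 hi=6
13>5: swap(0,6), hi=5 ⇒ [5, 1, 6, 16, 10, 14, 13]
5=5: mid=1
1<5: swap(0,1), lo=1 mid=2 ⇒ [1, 5, 6, 16, 10, 14, 13]
6>5: swap(2,5), hi=4 ⇒ [1, 5, 14, 16, 10, 6, 13]
14>5: swap(2,4), hi=3 ⇒ [1, 5, 10, 16, 14, 6, 13]
10>5: swap(2,3), hi=2 ⇒ [1, 5, 16, 10, 14, 6, 13]
16>5: swap(2,2), hi=1 ⇒ [1, 5, 16, 10, 14, 6, 13]
done. lo=1 hi=1; nums=[1, 5, 16, 10, 14, 6, 13]

[1, 5, 16, 10, 14, 6, 13]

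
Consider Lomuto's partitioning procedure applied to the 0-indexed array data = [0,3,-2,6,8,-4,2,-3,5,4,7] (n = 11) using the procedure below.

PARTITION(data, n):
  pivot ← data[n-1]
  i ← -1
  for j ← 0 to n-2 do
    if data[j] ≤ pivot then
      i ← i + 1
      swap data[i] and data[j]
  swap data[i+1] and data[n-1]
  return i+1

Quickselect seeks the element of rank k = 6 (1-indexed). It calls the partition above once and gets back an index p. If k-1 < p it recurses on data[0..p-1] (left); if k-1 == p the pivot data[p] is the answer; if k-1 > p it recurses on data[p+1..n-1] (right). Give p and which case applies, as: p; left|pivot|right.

9; left

pivot = data[10] = 7; i = -1
j=0: data[0]=0 ≤ 7 → i=0, swap data[0],data[0] (no change) → [0,3,-2,6,8,-4,2,-3,5,4,7]
j=1: data[1]=3 ≤ 7 → i=1, swap data[1],data[1] (no change) → [0,3,-2,6,8,-4,2,-3,5,4,7]
j=2: data[2]=-2 ≤ 7 → i=2, swap data[2],data[2] (no change) → [0,3,-2,6,8,-4,2,-3,5,4,7]
j=3: data[3]=6 ≤ 7 → i=3, swap data[3],data[3] (no change) → [0,3,-2,6,8,-4,2,-3,5,4,7]
j=4: data[4]=8 > 7 → no swap
j=5: data[5]=-4 ≤ 7 → i=4, swap data[4],data[5] → [0,3,-2,6,-4,8,2,-3,5,4,7]
j=6: data[6]=2 ≤ 7 → i=5, swap data[5],data[6] → [0,3,-2,6,-4,2,8,-3,5,4,7]
j=7: data[7]=-3 ≤ 7 → i=6, swap data[6],data[7] → [0,3,-2,6,-4,2,-3,8,5,4,7]
j=8: data[8]=5 ≤ 7 → i=7, swap data[7],data[8] → [0,3,-2,6,-4,2,-3,5,8,4,7]
j=9: data[9]=4 ≤ 7 → i=8, swap data[8],data[9] → [0,3,-2,6,-4,2,-3,5,4,8,7]
final swap data[9],data[10] → [0,3,-2,6,-4,2,-3,5,4,7,8]; return 9
p = 9; k-1 = 5 < 9 ⇒ left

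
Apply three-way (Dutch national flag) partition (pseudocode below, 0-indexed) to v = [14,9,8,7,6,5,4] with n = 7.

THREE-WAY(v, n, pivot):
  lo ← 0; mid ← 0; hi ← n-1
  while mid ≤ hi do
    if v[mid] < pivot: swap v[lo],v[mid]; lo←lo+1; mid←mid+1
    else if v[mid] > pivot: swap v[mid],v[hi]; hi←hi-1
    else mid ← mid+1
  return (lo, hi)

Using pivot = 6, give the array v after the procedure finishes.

pivot = 6; lo=0, mid=0, hi=6
v[mid]=14>6: swap v[0],v[6]; hi=5 → [4,9,8,7,6,5,14]
v[mid]=4<6: swap v[0],v[0]; lo=1,mid=1 → [4,9,8,7,6,5,14]
v[mid]=9>6: swap v[1],v[5]; hi=4 → [4,5,8,7,6,9,14]
v[mid]=5<6: swap v[1],v[1]; lo=2,mid=2 → [4,5,8,7,6,9,14]
v[mid]=8>6: swap v[2],v[4]; hi=3 → [4,5,6,7,8,9,14]
v[mid]=6=6: mid=3
v[mid]=7>6: swap v[3],v[3]; hi=2 → [4,5,6,7,8,9,14]
end: lo=2, hi=2; v = [4,5,6,7,8,9,14]

[4,5,6,7,8,9,14]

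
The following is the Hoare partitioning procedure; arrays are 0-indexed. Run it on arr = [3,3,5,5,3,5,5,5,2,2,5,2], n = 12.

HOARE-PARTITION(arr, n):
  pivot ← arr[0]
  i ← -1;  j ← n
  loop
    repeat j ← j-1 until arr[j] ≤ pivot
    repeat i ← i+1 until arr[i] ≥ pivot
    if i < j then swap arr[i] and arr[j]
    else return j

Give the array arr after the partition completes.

pivot = arr[0] = 3; i = -1, j = 12
j→11 (arr[11]=2≤3), i→0 (arr[0]=3≥3); i<j, swap → [2,3,5,5,3,5,5,5,2,2,5,3]
j→9 (arr[9]=2≤3), i→1 (arr[1]=3≥3); i<j, swap → [2,2,5,5,3,5,5,5,2,3,5,3]
j→8 (arr[8]=2≤3), i→2 (arr[2]=5≥3); i<j, swap → [2,2,2,5,3,5,5,5,5,3,5,3]
j→4 (arr[4]=3≤3), i→3 (arr[3]=5≥3); i<j, swap → [2,2,2,3,5,5,5,5,5,3,5,3]
j→3, i→4; i≥j, return j=3. arr = [2,2,2,3,5,5,5,5,5,3,5,3]

[2,2,2,3,5,5,5,5,5,3,5,3]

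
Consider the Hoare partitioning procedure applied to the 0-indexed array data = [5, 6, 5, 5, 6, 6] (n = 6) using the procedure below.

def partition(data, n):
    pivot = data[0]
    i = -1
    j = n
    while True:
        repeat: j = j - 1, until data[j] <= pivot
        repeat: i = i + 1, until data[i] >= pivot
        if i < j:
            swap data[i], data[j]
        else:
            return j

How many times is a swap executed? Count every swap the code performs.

2

pivot=5
j stops at 3 (5), i stops at 0 (5); swap ⇒ [5, 6, 5, 5, 6, 6]
j stops at 2 (5), i stops at 1 (6); swap ⇒ [5, 5, 6, 5, 6, 6]
j stops at 1, i stops at 2; i≥j ⇒ return 1. data=[5, 5, 6, 5, 6, 6]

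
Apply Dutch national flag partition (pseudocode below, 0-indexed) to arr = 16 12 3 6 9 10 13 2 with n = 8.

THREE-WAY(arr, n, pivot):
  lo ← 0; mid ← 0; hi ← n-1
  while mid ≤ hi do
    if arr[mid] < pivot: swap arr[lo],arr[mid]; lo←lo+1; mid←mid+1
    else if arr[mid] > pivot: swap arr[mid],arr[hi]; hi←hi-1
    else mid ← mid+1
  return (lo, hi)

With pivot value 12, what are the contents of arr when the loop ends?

pivot = 12; lo=0, mid=0, hi=7
arr[mid]=16>12: swap arr[0],arr[7]; hi=6 → 2 12 3 6 9 10 13 16
arr[mid]=2<12: swap arr[0],arr[0]; lo=1,mid=1 → 2 12 3 6 9 10 13 16
arr[mid]=12=12: mid=2
arr[mid]=3<12: swap arr[1],arr[2]; lo=2,mid=3 → 2 3 12 6 9 10 13 16
arr[mid]=6<12: swap arr[2],arr[3]; lo=3,mid=4 → 2 3 6 12 9 10 13 16
arr[mid]=9<12: swap arr[3],arr[4]; lo=4,mid=5 → 2 3 6 9 12 10 13 16
arr[mid]=10<12: swap arr[4],arr[5]; lo=5,mid=6 → 2 3 6 9 10 12 13 16
arr[mid]=13>12: swap arr[6],arr[6]; hi=5 → 2 3 6 9 10 12 13 16
end: lo=5, hi=5; arr = 2 3 6 9 10 12 13 16

2 3 6 9 10 12 13 16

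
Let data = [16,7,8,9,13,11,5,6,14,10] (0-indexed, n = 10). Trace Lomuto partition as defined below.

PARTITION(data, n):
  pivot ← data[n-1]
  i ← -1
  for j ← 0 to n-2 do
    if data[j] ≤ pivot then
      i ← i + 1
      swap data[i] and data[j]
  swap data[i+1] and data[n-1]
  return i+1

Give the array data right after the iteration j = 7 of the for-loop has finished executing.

[7,8,9,5,6,11,16,13,14,10]

pivot = data[9] = 10; i = -1
j=0: data[0]=16 > 10 → no swap
j=1: data[1]=7 ≤ 10 → i=0, swap data[0],data[1] → [7,16,8,9,13,11,5,6,14,10]
j=2: data[2]=8 ≤ 10 → i=1, swap data[1],data[2] → [7,8,16,9,13,11,5,6,14,10]
j=3: data[3]=9 ≤ 10 → i=2, swap data[2],data[3] → [7,8,9,16,13,11,5,6,14,10]
j=4: data[4]=13 > 10 → no swap
j=5: data[5]=11 > 10 → no swap
j=6: data[6]=5 ≤ 10 → i=3, swap data[3],data[6] → [7,8,9,5,13,11,16,6,14,10]
j=7: data[7]=6 ≤ 10 → i=4, swap data[4],data[7] → [7,8,9,5,6,11,16,13,14,10]
(after j=7) data = [7,8,9,5,6,11,16,13,14,10]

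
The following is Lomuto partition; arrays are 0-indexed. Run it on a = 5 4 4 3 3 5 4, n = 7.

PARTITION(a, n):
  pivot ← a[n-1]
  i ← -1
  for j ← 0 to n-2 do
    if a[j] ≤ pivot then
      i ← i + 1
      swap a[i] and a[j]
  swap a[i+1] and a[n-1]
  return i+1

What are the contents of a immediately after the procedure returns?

4 4 3 3 4 5 5

pivot = a[6] = 4; i = -1
j=0: a[0]=5 > 4 → no swap
j=1: a[1]=4 ≤ 4 → i=0, swap a[0],a[1] → 4 5 4 3 3 5 4
j=2: a[2]=4 ≤ 4 → i=1, swap a[1],a[2] → 4 4 5 3 3 5 4
j=3: a[3]=3 ≤ 4 → i=2, swap a[2],a[3] → 4 4 3 5 3 5 4
j=4: a[4]=3 ≤ 4 → i=3, swap a[3],a[4] → 4 4 3 3 5 5 4
j=5: a[5]=5 > 4 → no swap
final swap a[4],a[6] → 4 4 3 3 4 5 5; return 4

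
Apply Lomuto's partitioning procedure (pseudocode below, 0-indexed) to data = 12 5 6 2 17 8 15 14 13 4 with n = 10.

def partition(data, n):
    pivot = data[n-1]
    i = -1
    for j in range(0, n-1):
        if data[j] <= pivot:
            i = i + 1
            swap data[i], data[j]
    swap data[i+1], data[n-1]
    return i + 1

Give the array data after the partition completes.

pivot=4, i=-1
j=0: 12>4, skip
j=1: 5>4, skip
j=2: 6>4, skip
j=3: 2≤4, i=0, swap(0,3) ⇒ 2 5 6 12 17 8 15 14 13 4
j=4: 17>4, skip
j=5: 8>4, skip
j=6: 15>4, skip
j=7: 14>4, skip
j=8: 13>4, skip
swap(1,9) ⇒ 2 4 6 12 17 8 15 14 13 5; return 1

2 4 6 12 17 8 15 14 13 5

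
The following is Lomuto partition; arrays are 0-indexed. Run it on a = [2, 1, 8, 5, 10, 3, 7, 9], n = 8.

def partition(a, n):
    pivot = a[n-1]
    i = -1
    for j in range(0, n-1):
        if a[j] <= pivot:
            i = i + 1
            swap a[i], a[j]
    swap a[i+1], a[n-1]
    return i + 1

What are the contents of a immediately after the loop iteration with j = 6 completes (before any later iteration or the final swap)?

pivot=9, i=-1
j=0: 2≤9, i=0, swap(0,0) ⇒ [2, 1, 8, 5, 10, 3, 7, 9]
j=1: 1≤9, i=1, swap(1,1) ⇒ [2, 1, 8, 5, 10, 3, 7, 9]
j=2: 8≤9, i=2, swap(2,2) ⇒ [2, 1, 8, 5, 10, 3, 7, 9]
j=3: 5≤9, i=3, swap(3,3) ⇒ [2, 1, 8, 5, 10, 3, 7, 9]
j=4: 10>9, skip
j=5: 3≤9, i=4, swap(4,5) ⇒ [2, 1, 8, 5, 3, 10, 7, 9]
j=6: 7≤9, i=5, swap(5,6) ⇒ [2, 1, 8, 5, 3, 7, 10, 9]
(after j=6) a = [2, 1, 8, 5, 3, 7, 10, 9]

[2, 1, 8, 5, 3, 7, 10, 9]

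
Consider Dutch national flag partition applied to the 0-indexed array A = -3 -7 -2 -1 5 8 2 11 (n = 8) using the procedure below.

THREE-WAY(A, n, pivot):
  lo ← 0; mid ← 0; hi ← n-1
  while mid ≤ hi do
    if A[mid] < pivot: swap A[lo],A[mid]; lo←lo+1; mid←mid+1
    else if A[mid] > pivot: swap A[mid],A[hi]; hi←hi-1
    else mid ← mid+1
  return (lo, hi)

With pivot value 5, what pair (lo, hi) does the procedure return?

pivot = 5; lo=0, mid=0, hi=7
A[mid]=-3<5: swap A[0],A[0]; lo=1,mid=1 → -3 -7 -2 -1 5 8 2 11
A[mid]=-7<5: swap A[1],A[1]; lo=2,mid=2 → -3 -7 -2 -1 5 8 2 11
A[mid]=-2<5: swap A[2],A[2]; lo=3,mid=3 → -3 -7 -2 -1 5 8 2 11
A[mid]=-1<5: swap A[3],A[3]; lo=4,mid=4 → -3 -7 -2 -1 5 8 2 11
A[mid]=5=5: mid=5
A[mid]=8>5: swap A[5],A[7]; hi=6 → -3 -7 -2 -1 5 11 2 8
A[mid]=11>5: swap A[5],A[6]; hi=5 → -3 -7 -2 -1 5 2 11 8
A[mid]=2<5: swap A[4],A[5]; lo=5,mid=6 → -3 -7 -2 -1 2 5 11 8
end: lo=5, hi=5; A = -3 -7 -2 -1 2 5 11 8

(5, 5)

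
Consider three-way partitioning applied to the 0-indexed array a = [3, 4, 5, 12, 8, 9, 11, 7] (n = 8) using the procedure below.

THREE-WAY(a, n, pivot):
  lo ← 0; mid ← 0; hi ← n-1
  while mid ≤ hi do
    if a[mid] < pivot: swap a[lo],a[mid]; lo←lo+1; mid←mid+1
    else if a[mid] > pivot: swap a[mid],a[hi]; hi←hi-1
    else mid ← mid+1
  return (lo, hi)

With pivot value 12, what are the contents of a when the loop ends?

pivot = 12; lo=0, mid=0, hi=7
a[mid]=3<12: swap a[0],a[0]; lo=1,mid=1 → [3, 4, 5, 12, 8, 9, 11, 7]
a[mid]=4<12: swap a[1],a[1]; lo=2,mid=2 → [3, 4, 5, 12, 8, 9, 11, 7]
a[mid]=5<12: swap a[2],a[2]; lo=3,mid=3 → [3, 4, 5, 12, 8, 9, 11, 7]
a[mid]=12=12: mid=4
a[mid]=8<12: swap a[3],a[4]; lo=4,mid=5 → [3, 4, 5, 8, 12, 9, 11, 7]
a[mid]=9<12: swap a[4],a[5]; lo=5,mid=6 → [3, 4, 5, 8, 9, 12, 11, 7]
a[mid]=11<12: swap a[5],a[6]; lo=6,mid=7 → [3, 4, 5, 8, 9, 11, 12, 7]
a[mid]=7<12: swap a[6],a[7]; lo=7,mid=8 → [3, 4, 5, 8, 9, 11, 7, 12]
end: lo=7, hi=7; a = [3, 4, 5, 8, 9, 11, 7, 12]

[3, 4, 5, 8, 9, 11, 7, 12]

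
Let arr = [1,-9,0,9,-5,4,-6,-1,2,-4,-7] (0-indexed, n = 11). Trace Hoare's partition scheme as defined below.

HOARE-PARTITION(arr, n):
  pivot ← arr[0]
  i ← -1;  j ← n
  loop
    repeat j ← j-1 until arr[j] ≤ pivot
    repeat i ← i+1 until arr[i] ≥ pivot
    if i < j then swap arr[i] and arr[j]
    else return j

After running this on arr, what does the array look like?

[-7,-9,0,-4,-5,-1,-6,4,2,9,1]

pivot=1
j stops at 10 (-7), i stops at 0 (1); swap ⇒ [-7,-9,0,9,-5,4,-6,-1,2,-4,1]
j stops at 9 (-4), i stops at 3 (9); swap ⇒ [-7,-9,0,-4,-5,4,-6,-1,2,9,1]
j stops at 7 (-1), i stops at 5 (4); swap ⇒ [-7,-9,0,-4,-5,-1,-6,4,2,9,1]
j stops at 6, i stops at 7; i≥j ⇒ return 6. arr=[-7,-9,0,-4,-5,-1,-6,4,2,9,1]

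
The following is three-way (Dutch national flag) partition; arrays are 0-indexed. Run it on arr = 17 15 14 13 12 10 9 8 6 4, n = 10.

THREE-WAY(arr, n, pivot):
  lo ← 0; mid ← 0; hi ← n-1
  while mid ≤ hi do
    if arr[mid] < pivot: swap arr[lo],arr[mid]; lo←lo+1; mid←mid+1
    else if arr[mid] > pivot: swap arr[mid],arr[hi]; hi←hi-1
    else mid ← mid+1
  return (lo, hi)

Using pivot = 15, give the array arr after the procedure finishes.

lo=0 mid=0 hi=9
17>15: swap(0,9), hi=8 ⇒ 4 15 14 13 12 10 9 8 6 17
4<15: swap(0,0), lo=1 mid=1 ⇒ 4 15 14 13 12 10 9 8 6 17
15=15: mid=2
14<15: swap(1,2), lo=2 mid=3 ⇒ 4 14 15 13 12 10 9 8 6 17
13<15: swap(2,3), lo=3 mid=4 ⇒ 4 14 13 15 12 10 9 8 6 17
12<15: swap(3,4), lo=4 mid=5 ⇒ 4 14 13 12 15 10 9 8 6 17
10<15: swap(4,5), lo=5 mid=6 ⇒ 4 14 13 12 10 15 9 8 6 17
9<15: swap(5,6), lo=6 mid=7 ⇒ 4 14 13 12 10 9 15 8 6 17
8<15: swap(6,7), lo=7 mid=8 ⇒ 4 14 13 12 10 9 8 15 6 17
6<15: swap(7,8), lo=8 mid=9 ⇒ 4 14 13 12 10 9 8 6 15 17
done. lo=8 hi=8; arr=4 14 13 12 10 9 8 6 15 17

4 14 13 12 10 9 8 6 15 17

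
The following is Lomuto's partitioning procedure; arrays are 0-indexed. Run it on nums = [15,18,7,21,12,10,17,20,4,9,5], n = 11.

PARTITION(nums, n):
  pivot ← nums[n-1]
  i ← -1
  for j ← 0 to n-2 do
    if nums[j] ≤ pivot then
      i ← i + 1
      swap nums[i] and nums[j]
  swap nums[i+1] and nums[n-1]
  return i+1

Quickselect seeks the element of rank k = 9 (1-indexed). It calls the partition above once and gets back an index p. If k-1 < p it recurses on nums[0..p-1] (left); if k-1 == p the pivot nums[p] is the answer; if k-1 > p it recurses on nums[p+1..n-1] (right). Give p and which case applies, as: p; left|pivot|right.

1; right

pivot=5, i=-1
j=0: 15>5, skip
j=1: 18>5, skip
j=2: 7>5, skip
j=3: 21>5, skip
j=4: 12>5, skip
j=5: 10>5, skip
j=6: 17>5, skip
j=7: 20>5, skip
j=8: 4≤5, i=0, swap(0,8) ⇒ [4,18,7,21,12,10,17,20,15,9,5]
j=9: 9>5, skip
swap(1,10) ⇒ [4,5,7,21,12,10,17,20,15,9,18]; return 1
p = 1; k-1 = 8 > 1 ⇒ right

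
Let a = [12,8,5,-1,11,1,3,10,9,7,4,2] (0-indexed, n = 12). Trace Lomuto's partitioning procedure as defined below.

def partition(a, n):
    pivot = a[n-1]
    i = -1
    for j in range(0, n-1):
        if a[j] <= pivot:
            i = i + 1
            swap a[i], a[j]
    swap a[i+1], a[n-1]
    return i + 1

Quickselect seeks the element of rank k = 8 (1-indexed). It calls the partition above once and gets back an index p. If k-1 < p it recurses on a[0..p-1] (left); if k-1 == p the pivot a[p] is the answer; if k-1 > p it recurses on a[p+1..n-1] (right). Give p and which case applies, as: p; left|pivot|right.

2; right

pivot=2, i=-1
j=0: 12>2, skip
j=1: 8>2, skip
j=2: 5>2, skip
j=3: -1≤2, i=0, swap(0,3) ⇒ [-1,8,5,12,11,1,3,10,9,7,4,2]
j=4: 11>2, skip
j=5: 1≤2, i=1, swap(1,5) ⇒ [-1,1,5,12,11,8,3,10,9,7,4,2]
j=6: 3>2, skip
j=7: 10>2, skip
j=8: 9>2, skip
j=9: 7>2, skip
j=10: 4>2, skip
swap(2,11) ⇒ [-1,1,2,12,11,8,3,10,9,7,4,5]; return 2
p = 2; k-1 = 7 > 2 ⇒ right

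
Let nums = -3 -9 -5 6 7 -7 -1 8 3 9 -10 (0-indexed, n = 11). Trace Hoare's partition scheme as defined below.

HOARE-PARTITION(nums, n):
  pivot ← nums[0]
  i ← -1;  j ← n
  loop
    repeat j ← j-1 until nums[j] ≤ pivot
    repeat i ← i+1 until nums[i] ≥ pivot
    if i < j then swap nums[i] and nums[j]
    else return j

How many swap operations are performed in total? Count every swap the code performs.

2

pivot = nums[0] = -3; i = -1, j = 11
j→10 (nums[10]=-10≤-3), i→0 (nums[0]=-3≥-3); i<j, swap → -10 -9 -5 6 7 -7 -1 8 3 9 -3
j→5 (nums[5]=-7≤-3), i→3 (nums[3]=6≥-3); i<j, swap → -10 -9 -5 -7 7 6 -1 8 3 9 -3
j→3, i→4; i≥j, return j=3. nums = -10 -9 -5 -7 7 6 -1 8 3 9 -3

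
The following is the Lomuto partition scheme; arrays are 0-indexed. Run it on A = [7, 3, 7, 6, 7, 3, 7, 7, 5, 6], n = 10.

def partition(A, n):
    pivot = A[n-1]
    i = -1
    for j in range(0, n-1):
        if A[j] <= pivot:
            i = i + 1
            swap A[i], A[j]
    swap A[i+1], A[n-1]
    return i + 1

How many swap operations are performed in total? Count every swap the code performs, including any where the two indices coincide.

5

pivot=6, i=-1
j=0: 7>6, skip
j=1: 3≤6, i=0, swap(0,1) ⇒ [3, 7, 7, 6, 7, 3, 7, 7, 5, 6]
j=2: 7>6, skip
j=3: 6≤6, i=1, swap(1,3) ⇒ [3, 6, 7, 7, 7, 3, 7, 7, 5, 6]
j=4: 7>6, skip
j=5: 3≤6, i=2, swap(2,5) ⇒ [3, 6, 3, 7, 7, 7, 7, 7, 5, 6]
j=6: 7>6, skip
j=7: 7>6, skip
j=8: 5≤6, i=3, swap(3,8) ⇒ [3, 6, 3, 5, 7, 7, 7, 7, 7, 6]
swap(4,9) ⇒ [3, 6, 3, 5, 6, 7, 7, 7, 7, 7]; return 4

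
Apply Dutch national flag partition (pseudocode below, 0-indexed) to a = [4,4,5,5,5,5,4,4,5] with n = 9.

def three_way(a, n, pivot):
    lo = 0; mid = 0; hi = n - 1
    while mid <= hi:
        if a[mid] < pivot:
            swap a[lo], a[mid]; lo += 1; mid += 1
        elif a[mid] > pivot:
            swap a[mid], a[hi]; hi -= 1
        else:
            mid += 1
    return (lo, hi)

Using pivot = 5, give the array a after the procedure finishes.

lo=0 mid=0 hi=8
4<5: swap(0,0), lo=1 mid=1 ⇒ [4,4,5,5,5,5,4,4,5]
4<5: swap(1,1), lo=2 mid=2 ⇒ [4,4,5,5,5,5,4,4,5]
5=5: mid=3
5=5: mid=4
5=5: mid=5
5=5: mid=6
4<5: swap(2,6), lo=3 mid=7 ⇒ [4,4,4,5,5,5,5,4,5]
4<5: swap(3,7), lo=4 mid=8 ⇒ [4,4,4,4,5,5,5,5,5]
5=5: mid=9
done. lo=4 hi=8; a=[4,4,4,4,5,5,5,5,5]

[4,4,4,4,5,5,5,5,5]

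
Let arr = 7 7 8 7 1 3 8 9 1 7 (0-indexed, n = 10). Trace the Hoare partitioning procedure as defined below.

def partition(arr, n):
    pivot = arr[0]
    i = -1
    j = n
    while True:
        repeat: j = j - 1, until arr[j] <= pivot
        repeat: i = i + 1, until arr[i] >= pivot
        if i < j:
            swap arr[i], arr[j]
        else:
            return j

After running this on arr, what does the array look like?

7 1 3 1 7 8 8 9 7 7

pivot = arr[0] = 7; i = -1, j = 10
j→9 (arr[9]=7≤7), i→0 (arr[0]=7≥7); i<j, swap → 7 7 8 7 1 3 8 9 1 7
j→8 (arr[8]=1≤7), i→1 (arr[1]=7≥7); i<j, swap → 7 1 8 7 1 3 8 9 7 7
j→5 (arr[5]=3≤7), i→2 (arr[2]=8≥7); i<j, swap → 7 1 3 7 1 8 8 9 7 7
j→4 (arr[4]=1≤7), i→3 (arr[3]=7≥7); i<j, swap → 7 1 3 1 7 8 8 9 7 7
j→3, i→4; i≥j, return j=3. arr = 7 1 3 1 7 8 8 9 7 7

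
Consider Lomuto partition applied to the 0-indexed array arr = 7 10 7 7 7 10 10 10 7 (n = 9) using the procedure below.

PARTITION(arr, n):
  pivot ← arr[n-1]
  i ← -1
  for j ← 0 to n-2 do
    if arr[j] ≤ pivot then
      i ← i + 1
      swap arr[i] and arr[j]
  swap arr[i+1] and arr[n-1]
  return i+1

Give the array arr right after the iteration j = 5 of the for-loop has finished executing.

7 7 7 7 10 10 10 10 7

pivot=7, i=-1
j=0: 7≤7, i=0, swap(0,0) ⇒ 7 10 7 7 7 10 10 10 7
j=1: 10>7, skip
j=2: 7≤7, i=1, swap(1,2) ⇒ 7 7 10 7 7 10 10 10 7
j=3: 7≤7, i=2, swap(2,3) ⇒ 7 7 7 10 7 10 10 10 7
j=4: 7≤7, i=3, swap(3,4) ⇒ 7 7 7 7 10 10 10 10 7
j=5: 10>7, skip
(after j=5) arr = 7 7 7 7 10 10 10 10 7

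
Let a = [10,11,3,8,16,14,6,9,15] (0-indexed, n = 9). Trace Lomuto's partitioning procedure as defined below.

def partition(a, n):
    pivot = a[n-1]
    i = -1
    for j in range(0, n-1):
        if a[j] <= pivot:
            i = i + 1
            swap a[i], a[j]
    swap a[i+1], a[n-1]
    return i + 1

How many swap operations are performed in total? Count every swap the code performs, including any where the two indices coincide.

8

pivot=15, i=-1
j=0: 10≤15, i=0, swap(0,0) ⇒ [10,11,3,8,16,14,6,9,15]
j=1: 11≤15, i=1, swap(1,1) ⇒ [10,11,3,8,16,14,6,9,15]
j=2: 3≤15, i=2, swap(2,2) ⇒ [10,11,3,8,16,14,6,9,15]
j=3: 8≤15, i=3, swap(3,3) ⇒ [10,11,3,8,16,14,6,9,15]
j=4: 16>15, skip
j=5: 14≤15, i=4, swap(4,5) ⇒ [10,11,3,8,14,16,6,9,15]
j=6: 6≤15, i=5, swap(5,6) ⇒ [10,11,3,8,14,6,16,9,15]
j=7: 9≤15, i=6, swap(6,7) ⇒ [10,11,3,8,14,6,9,16,15]
swap(7,8) ⇒ [10,11,3,8,14,6,9,15,16]; return 7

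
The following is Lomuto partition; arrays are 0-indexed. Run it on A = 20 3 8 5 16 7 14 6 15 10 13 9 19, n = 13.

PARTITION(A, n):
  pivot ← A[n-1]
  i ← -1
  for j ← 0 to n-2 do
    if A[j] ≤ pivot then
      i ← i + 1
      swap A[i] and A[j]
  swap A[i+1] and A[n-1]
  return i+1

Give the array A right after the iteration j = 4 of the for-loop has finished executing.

pivot=19, i=-1
j=0: 20>19, skip
j=1: 3≤19, i=0, swap(0,1) ⇒ 3 20 8 5 16 7 14 6 15 10 13 9 19
j=2: 8≤19, i=1, swap(1,2) ⇒ 3 8 20 5 16 7 14 6 15 10 13 9 19
j=3: 5≤19, i=2, swap(2,3) ⇒ 3 8 5 20 16 7 14 6 15 10 13 9 19
j=4: 16≤19, i=3, swap(3,4) ⇒ 3 8 5 16 20 7 14 6 15 10 13 9 19
(after j=4) A = 3 8 5 16 20 7 14 6 15 10 13 9 19

3 8 5 16 20 7 14 6 15 10 13 9 19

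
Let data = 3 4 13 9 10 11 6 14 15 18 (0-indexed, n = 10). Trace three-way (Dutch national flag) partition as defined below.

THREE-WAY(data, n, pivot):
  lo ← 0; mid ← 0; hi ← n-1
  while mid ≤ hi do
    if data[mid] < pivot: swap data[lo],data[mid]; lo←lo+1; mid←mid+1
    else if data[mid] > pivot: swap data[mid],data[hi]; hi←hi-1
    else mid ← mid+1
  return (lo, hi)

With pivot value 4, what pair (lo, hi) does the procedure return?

(1, 1)

lo=0 mid=0 hi=9
3<4: swap(0,0), lo=1 mid=1 ⇒ 3 4 13 9 10 11 6 14 15 18
4=4: mid=2
13>4: swap(2,9), hi=8 ⇒ 3 4 18 9 10 11 6 14 15 13
18>4: swap(2,8), hi=7 ⇒ 3 4 15 9 10 11 6 14 18 13
15>4: swap(2,7), hi=6 ⇒ 3 4 14 9 10 11 6 15 18 13
14>4: swap(2,6), hi=5 ⇒ 3 4 6 9 10 11 14 15 18 13
6>4: swap(2,5), hi=4 ⇒ 3 4 11 9 10 6 14 15 18 13
11>4: swap(2,4), hi=3 ⇒ 3 4 10 9 11 6 14 15 18 13
10>4: swap(2,3), hi=2 ⇒ 3 4 9 10 11 6 14 15 18 13
9>4: swap(2,2), hi=1 ⇒ 3 4 9 10 11 6 14 15 18 13
done. lo=1 hi=1; data=3 4 9 10 11 6 14 15 18 13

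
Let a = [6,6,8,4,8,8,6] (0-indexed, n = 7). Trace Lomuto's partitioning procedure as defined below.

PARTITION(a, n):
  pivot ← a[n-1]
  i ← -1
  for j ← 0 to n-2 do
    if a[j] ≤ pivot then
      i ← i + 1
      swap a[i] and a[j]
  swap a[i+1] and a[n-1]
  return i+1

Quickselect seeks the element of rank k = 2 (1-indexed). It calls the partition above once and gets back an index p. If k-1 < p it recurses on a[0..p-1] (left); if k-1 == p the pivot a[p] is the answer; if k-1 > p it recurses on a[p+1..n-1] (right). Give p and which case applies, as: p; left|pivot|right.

3; left

pivot = a[6] = 6; i = -1
j=0: a[0]=6 ≤ 6 → i=0, swap a[0],a[0] (no change) → [6,6,8,4,8,8,6]
j=1: a[1]=6 ≤ 6 → i=1, swap a[1],a[1] (no change) → [6,6,8,4,8,8,6]
j=2: a[2]=8 > 6 → no swap
j=3: a[3]=4 ≤ 6 → i=2, swap a[2],a[3] → [6,6,4,8,8,8,6]
j=4: a[4]=8 > 6 → no swap
j=5: a[5]=8 > 6 → no swap
final swap a[3],a[6] → [6,6,4,6,8,8,8]; return 3
p = 3; k-1 = 1 < 3 ⇒ left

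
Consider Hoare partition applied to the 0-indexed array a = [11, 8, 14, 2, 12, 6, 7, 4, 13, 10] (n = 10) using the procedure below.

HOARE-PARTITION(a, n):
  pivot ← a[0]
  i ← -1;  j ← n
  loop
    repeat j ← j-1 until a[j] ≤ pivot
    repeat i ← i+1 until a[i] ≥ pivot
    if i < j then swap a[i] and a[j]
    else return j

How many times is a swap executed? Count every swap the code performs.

3

pivot=11
j stops at 9 (10), i stops at 0 (11); swap ⇒ [10, 8, 14, 2, 12, 6, 7, 4, 13, 11]
j stops at 7 (4), i stops at 2 (14); swap ⇒ [10, 8, 4, 2, 12, 6, 7, 14, 13, 11]
j stops at 6 (7), i stops at 4 (12); swap ⇒ [10, 8, 4, 2, 7, 6, 12, 14, 13, 11]
j stops at 5, i stops at 6; i≥j ⇒ return 5. a=[10, 8, 4, 2, 7, 6, 12, 14, 13, 11]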